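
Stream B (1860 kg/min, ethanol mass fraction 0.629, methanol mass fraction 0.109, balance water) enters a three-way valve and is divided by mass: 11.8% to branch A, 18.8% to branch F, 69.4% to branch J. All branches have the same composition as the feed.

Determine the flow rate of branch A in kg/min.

Branch A flow = 0.118×1860 = 219.48 kg/min.

219.5 kg/min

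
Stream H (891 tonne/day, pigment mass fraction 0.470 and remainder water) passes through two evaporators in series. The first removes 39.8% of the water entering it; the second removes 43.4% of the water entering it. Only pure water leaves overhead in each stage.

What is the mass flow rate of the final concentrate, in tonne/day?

water in feed = 891×0.530 = 472.23 tonne/day.
After stage 1: water left = (1−0.398)×472.23 = 284.28; stream total = 703.05 tonne/day.
After stage 2: water left = (1−0.434)×284.28 = 160.9; final concentrate = 579.67 tonne/day.

579.7 tonne/day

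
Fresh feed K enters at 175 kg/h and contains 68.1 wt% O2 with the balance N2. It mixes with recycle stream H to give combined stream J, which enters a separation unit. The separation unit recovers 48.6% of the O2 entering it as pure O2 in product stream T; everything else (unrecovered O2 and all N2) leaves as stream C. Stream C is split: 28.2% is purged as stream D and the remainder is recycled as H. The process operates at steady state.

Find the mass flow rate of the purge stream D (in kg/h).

N2 enters only via K and leaves only via the purge: 175×0.319 = 0.282×(N2 in C), and the separation unit passes all N2, so N2 in J = N2 in C = 197.96 kg/h.
O2 in J: m_A = 175×0.681 + (1−0.282)·(1−0.486)·m_A, so m_A = 119.18/0.6309 = 188.88 kg/h.
C = (1−0.486)×188.88 + 197.96 = 295.05 kg/h.
Purge D = 0.282×295.05 = 83.203 kg/h.

83.2 kg/h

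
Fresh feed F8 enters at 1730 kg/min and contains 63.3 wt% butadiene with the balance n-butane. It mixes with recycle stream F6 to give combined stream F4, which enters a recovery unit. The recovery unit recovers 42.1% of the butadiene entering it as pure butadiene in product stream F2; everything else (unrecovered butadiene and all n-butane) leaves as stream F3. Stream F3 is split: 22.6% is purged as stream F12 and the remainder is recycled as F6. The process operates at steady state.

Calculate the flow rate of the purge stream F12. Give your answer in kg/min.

n-butane enters only via F8 and leaves only via the purge: 1730×0.367 = 0.226×(n-butane in F3), and the recovery unit passes all n-butane, so n-butane in F4 = n-butane in F3 = 2809.3 kg/min.
butadiene in F4: m_A = 1730×0.633 + (1−0.226)·(1−0.421)·m_A, so m_A = 1095.1/0.5519 = 1984.4 kg/min.
F3 = (1−0.421)×1984.4 + 2809.3 = 3958.3 kg/min.
Purge F12 = 0.226×3958.3 = 894.57 kg/min.

894.6 kg/min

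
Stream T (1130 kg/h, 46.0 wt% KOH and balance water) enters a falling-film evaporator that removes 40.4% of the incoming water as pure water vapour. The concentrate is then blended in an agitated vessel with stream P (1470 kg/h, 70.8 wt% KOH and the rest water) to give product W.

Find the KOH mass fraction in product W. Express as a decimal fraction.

Vapour removed = 0.404×0.540×1130 = 246.52 kg/h; concentrate = 883.48 kg/h.
KOH reaching the mixer = 519.8 (from concentrate) + 1470×0.708 = 1560.6 kg/h.
Product flow = 883.48 + 1470 = 2353.5 kg/h; KOH fraction = 0.663.

0.663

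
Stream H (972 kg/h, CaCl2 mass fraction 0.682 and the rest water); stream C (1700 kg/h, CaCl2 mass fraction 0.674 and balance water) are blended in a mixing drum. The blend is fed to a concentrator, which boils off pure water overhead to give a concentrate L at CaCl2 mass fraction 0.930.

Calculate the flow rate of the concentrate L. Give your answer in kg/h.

1945 kg/h

CaCl2 entering = 972×0.682 + 1700×0.674 = 1808.7 kg/h.
All CaCl2 reports to L, so L = 1808.7/0.930 = 1944.8 kg/h.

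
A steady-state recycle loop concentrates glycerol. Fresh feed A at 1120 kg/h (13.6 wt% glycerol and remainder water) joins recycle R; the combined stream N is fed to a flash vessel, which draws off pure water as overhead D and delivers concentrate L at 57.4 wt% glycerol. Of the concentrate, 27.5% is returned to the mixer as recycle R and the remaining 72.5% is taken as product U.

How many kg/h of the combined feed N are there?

1221 kg/h

Overall glycerol balance (none leaves overhead): glycerol in fresh feed = glycerol in product, i.e. 1120×0.136 = (1−0.275)·L·0.574.
L = 152.32/(0.574×0.725) = 366.02 kg/h.
Recycle R = 0.275×366.02 = 100.66 kg/h.
Combined feed N = 1120 + 100.66 = 1220.7 kg/h.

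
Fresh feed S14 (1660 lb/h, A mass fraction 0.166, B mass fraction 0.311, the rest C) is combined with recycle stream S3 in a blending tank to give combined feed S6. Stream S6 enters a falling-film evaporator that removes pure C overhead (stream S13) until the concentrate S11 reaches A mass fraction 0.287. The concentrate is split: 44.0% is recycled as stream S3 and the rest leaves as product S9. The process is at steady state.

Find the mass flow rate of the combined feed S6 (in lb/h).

Overall A balance (none leaves overhead): A in fresh feed = A in product, i.e. 1660×0.166 = (1−0.440)·S11·0.287.
S11 = 275.56/(0.287×0.560) = 1714.5 lb/h.
Recycle S3 = 0.440×1714.5 = 754.4 lb/h.
Combined feed S6 = 1660 + 754.4 = 2414.4 lb/h.

2414 lb/h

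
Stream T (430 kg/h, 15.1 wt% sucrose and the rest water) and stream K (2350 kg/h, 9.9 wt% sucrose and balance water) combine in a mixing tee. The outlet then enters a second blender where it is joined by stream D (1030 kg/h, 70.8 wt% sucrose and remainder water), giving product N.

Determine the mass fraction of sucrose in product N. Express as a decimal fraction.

0.270

Overall, product flow = 3810 kg/h.
sucrose in = 430×0.151 + 2350×0.099 + 1030×0.708 = 1026.8 kg/h.
sucrose fraction in N = 0.270.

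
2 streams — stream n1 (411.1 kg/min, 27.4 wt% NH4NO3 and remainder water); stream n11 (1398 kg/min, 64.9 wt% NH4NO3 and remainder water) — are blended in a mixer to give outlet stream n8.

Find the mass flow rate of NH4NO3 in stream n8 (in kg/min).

1020 kg/min

NH4NO3 out = NH4NO3 in = 411.1×0.274 + 1398×0.649 = 1019.9 kg/min.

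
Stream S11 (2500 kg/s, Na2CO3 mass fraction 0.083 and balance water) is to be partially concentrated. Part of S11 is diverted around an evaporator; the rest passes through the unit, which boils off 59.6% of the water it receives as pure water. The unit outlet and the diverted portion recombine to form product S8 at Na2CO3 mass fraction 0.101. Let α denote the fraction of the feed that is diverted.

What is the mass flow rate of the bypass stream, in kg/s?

All 2500×0.083 = 207.5 kg/s of Na2CO3 reaches S8, so S8 = 207.5/0.101 = 2054.5 kg/s and vapour = 445.54 kg/s.
The evaporator receives (1−α)·2500 of feed at 0.917 water and removes 0.596 of that water:
0.596×0.917×(1−α)×2500 = 445.54
(1−α) = 445.54/1366.3 = 0.3261;  α = 0.6739.
Bypass flow = 0.6739×2500 = 1684.8 kg/s.

1685 kg/s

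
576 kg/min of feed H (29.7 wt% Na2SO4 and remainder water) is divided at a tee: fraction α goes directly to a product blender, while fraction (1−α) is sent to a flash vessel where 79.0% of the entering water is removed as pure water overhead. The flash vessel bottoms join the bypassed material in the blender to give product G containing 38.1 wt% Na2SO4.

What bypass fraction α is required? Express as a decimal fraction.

All 576×0.297 = 171.07 kg/min of Na2SO4 reaches G, so G = 171.07/0.381 = 449.01 kg/min and vapour = 126.99 kg/min.
The evaporator receives (1−α)·576 of feed at 0.703 water and removes 0.790 of that water:
0.790×0.703×(1−α)×576 = 126.99
(1−α) = 126.99/319.89 = 0.3970;  α = 0.6030.

0.603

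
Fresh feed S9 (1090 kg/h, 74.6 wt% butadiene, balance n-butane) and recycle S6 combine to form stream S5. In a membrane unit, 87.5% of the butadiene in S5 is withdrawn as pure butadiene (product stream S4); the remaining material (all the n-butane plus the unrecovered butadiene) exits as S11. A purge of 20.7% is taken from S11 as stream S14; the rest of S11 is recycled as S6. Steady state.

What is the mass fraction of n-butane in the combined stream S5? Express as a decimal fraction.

n-butane enters only via S9 and leaves only via the purge: 1090×0.254 = 0.207×(n-butane in S11), and the membrane unit passes all n-butane, so n-butane in S5 = n-butane in S11 = 1337.5 kg/h.
butadiene in S5: m_A = 1090×0.746 + (1−0.207)·(1−0.875)·m_A, so m_A = 813.14/0.9009 = 902.61 kg/h.
S5 = 902.61 + 1337.5 = 2240.1 kg/h.
n-butane fraction in S5 = 1337.5/2240.1 = 0.5971.

0.5971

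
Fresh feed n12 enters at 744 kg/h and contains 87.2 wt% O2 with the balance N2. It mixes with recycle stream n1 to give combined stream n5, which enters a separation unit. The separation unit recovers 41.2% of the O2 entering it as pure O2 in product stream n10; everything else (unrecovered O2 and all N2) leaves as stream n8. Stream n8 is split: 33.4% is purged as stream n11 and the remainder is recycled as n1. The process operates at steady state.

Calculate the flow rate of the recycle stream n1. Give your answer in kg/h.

607.5 kg/h

N2 enters only via n12 and leaves only via the purge: 744×0.128 = 0.334×(N2 in n8), and the separation unit passes all N2, so N2 in n5 = N2 in n8 = 285.13 kg/h.
O2 in n5: m_A = 744×0.872 + (1−0.334)·(1−0.412)·m_A, so m_A = 648.77/0.6084 = 1066.4 kg/h.
n8 = (1−0.412)×1066.4 + 285.13 = 912.15 kg/h.
Recycle n1 = (1−0.334)×912.15 = 607.49 kg/h.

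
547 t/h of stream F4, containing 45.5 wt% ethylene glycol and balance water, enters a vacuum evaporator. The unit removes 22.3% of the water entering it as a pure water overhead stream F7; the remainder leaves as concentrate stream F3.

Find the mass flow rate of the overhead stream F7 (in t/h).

66.48 t/h

water entering = 547×0.545 = 298.12 t/h; overhead removed = 0.223×298.12 = 66.48 t/h.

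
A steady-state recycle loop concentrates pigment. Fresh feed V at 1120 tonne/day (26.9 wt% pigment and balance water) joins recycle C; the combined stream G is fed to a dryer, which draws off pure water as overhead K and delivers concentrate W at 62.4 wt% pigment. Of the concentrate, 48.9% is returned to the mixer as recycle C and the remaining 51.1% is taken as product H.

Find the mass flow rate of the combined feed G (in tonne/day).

Overall pigment balance (none leaves overhead): pigment in fresh feed = pigment in product, i.e. 1120×0.269 = (1−0.489)·W·0.624.
W = 301.28/(0.624×0.511) = 944.85 tonne/day.
Recycle C = 0.489×944.85 = 462.03 tonne/day.
Combined feed G = 1120 + 462.03 = 1582 tonne/day.

1582 tonne/day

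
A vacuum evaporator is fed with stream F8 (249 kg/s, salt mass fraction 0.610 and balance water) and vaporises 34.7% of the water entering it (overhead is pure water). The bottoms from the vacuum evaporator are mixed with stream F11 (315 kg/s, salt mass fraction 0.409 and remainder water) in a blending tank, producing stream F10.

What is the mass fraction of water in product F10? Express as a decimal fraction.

0.471

Vapour removed = 0.347×0.390×249 = 33.697 kg/s; concentrate = 215.3 kg/s.
water reaching the mixer = 63.413 (from concentrate) + 315×0.591 = 249.58 kg/s.
Product flow = 215.3 + 315 = 530.3 kg/s; water fraction = 0.471.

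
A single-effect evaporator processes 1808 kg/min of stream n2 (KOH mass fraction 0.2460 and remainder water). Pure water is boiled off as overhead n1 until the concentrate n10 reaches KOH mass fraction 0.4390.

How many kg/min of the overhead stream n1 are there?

KOH is conserved: 1808×0.246 = 444.77 kg/min all reports to the concentrate.
Concentrate = 444.77/(target fraction) = 1013.1 kg/min.
Overhead = 1808 − 1013.1 = 794.86 kg/min.

794.9 kg/min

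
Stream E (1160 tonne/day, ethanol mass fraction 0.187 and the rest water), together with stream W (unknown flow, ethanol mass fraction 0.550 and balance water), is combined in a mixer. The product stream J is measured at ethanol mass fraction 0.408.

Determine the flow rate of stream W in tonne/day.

Let W be the unknown flow. Total out = 1160 + W.
ethanol balance: 216.92 + 0.550·W = 0.408·(1160 + W)
(0.550 − 0.408)·W = 0.408×1160 − 216.92 = 256.36
W = 256.36 / 0.142 = 1805.4 tonne/day

1805 tonne/day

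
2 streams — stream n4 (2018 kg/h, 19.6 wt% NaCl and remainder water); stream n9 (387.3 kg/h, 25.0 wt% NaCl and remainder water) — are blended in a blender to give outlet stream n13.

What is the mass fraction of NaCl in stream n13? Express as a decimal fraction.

Total flow out = 2018 + 387.3 = 2405.3 kg/h.
NaCl in = 2018×0.196 + 387.3×0.250 = 492.35 kg/h.
NaCl mass fraction in n13 = 492.35/2405.3 = 0.205.

0.205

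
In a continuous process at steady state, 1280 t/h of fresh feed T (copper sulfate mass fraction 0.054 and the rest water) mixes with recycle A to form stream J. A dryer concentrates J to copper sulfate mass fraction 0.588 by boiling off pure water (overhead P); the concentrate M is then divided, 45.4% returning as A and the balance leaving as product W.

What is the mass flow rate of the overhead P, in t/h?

Overall copper sulfate balance (none leaves overhead): copper sulfate in fresh feed = copper sulfate in product, i.e. 1280×0.054 = (1−0.454)·M·0.588.
M = 69.12/(0.588×0.546) = 215.29 t/h.
Recycle A = 0.454×215.29 = 97.744 t/h.
Combined feed J = 1280 + 97.744 = 1377.7 t/h.
Overhead P = J − M = 1377.7 − 215.29 = 1162.4 t/h.

1162 t/h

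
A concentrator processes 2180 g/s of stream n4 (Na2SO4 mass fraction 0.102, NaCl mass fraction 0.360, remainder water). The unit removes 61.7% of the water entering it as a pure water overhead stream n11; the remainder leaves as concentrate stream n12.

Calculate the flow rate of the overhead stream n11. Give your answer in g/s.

water entering = 2180×0.538 = 1172.8 g/s; overhead removed = 0.617×1172.8 = 723.64 g/s.

723.6 g/s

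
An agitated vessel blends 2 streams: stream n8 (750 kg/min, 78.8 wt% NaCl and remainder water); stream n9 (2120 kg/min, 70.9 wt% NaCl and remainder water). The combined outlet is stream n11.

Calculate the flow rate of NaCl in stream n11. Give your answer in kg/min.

NaCl out = NaCl in = 750×0.788 + 2120×0.709 = 2094.1 kg/min.

2094 kg/min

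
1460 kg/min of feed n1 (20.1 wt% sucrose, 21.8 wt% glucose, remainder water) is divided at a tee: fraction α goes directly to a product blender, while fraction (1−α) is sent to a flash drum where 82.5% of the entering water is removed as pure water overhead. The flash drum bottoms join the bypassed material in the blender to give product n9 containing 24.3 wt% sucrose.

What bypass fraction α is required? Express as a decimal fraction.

0.639

All 1460×0.201 = 293.46 kg/min of sucrose reaches n9, so n9 = 293.46/0.243 = 1207.7 kg/min and vapour = 252.35 kg/min.
The evaporator receives (1−α)·1460 of feed at 0.581 water and removes 0.825 of that water:
0.825×0.581×(1−α)×1460 = 252.35
(1−α) = 252.35/699.81 = 0.3606;  α = 0.6394.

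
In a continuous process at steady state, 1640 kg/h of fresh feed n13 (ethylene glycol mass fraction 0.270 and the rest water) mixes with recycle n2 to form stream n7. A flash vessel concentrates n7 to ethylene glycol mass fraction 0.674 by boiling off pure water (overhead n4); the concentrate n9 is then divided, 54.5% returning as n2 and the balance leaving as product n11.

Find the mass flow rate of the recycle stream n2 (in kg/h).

786.9 kg/h

Overall ethylene glycol balance (none leaves overhead): ethylene glycol in fresh feed = ethylene glycol in product, i.e. 1640×0.270 = (1−0.545)·n9·0.674.
n9 = 442.8/(0.674×0.455) = 1443.9 kg/h.
Recycle n2 = 0.545×1443.9 = 786.92 kg/h.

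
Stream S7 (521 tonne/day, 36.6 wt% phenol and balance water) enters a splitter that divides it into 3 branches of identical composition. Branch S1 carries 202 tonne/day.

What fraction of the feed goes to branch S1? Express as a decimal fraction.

Fraction to S1 = 202/521 = 0.3877.

0.388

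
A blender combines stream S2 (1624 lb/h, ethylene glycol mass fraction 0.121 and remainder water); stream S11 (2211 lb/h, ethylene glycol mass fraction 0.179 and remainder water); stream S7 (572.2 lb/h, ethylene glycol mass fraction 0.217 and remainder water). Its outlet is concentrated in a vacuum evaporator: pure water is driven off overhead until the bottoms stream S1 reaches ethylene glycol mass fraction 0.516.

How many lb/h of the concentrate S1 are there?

ethylene glycol entering = 1624×0.121 + 2211×0.179 + 572.2×0.217 = 716.44 lb/h.
All ethylene glycol reports to S1, so S1 = 716.44/0.516 = 1388.5 lb/h.

1388 lb/h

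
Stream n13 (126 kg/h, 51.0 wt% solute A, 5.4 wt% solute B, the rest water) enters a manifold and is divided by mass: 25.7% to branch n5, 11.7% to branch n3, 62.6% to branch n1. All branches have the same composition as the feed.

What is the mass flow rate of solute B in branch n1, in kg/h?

4.259 kg/h

Branch n1 total = 0.626×126 = 78.876 kg/h.
solute B in n1 = 0.054×78.876 = 4.2593 kg/h.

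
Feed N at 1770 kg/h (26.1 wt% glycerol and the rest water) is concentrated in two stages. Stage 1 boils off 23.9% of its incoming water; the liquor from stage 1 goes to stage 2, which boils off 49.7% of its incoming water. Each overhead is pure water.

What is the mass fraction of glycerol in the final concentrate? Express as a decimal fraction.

water in feed = 1770×0.739 = 1308 kg/h.
After stage 1: water left = (1−0.239)×1308 = 995.41; stream total = 1457.4 kg/h.
After stage 2: water left = (1−0.497)×995.41 = 500.69; final concentrate = 962.66 kg/h.
glycerol fraction = 461.97/962.66 = 0.480.

0.480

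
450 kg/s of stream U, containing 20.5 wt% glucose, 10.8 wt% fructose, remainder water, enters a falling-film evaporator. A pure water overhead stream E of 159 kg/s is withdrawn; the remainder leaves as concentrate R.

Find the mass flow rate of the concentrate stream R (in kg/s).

Concentrate = 450 − 159 = 291 kg/s.

291 kg/s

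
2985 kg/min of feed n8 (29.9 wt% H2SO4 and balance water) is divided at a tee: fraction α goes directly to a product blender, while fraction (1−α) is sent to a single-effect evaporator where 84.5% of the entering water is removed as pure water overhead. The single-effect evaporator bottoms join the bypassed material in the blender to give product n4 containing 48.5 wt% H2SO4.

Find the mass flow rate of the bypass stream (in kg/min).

1052 kg/min

All 2985×0.299 = 892.51 kg/min of H2SO4 reaches n4, so n4 = 892.51/0.485 = 1840.2 kg/min and vapour = 1144.8 kg/min.
The evaporator receives (1−α)·2985 of feed at 0.701 water and removes 0.845 of that water:
0.845×0.701×(1−α)×2985 = 1144.8
(1−α) = 1144.8/1768.1 = 0.6474;  α = 0.3526.
Bypass flow = 0.3526×2985 = 1052.4 kg/min.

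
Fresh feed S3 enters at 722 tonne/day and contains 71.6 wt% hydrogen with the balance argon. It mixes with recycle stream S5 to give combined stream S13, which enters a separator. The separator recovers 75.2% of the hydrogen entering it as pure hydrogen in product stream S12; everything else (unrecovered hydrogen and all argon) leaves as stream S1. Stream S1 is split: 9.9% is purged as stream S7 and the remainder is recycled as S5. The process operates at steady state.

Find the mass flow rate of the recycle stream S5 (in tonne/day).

2015 tonne/day

argon enters only via S3 and leaves only via the purge: 722×0.284 = 0.099×(argon in S1), and the separator passes all argon, so argon in S13 = argon in S1 = 2071.2 tonne/day.
hydrogen in S13: m_A = 722×0.716 + (1−0.099)·(1−0.752)·m_A, so m_A = 516.95/0.7766 = 665.7 tonne/day.
S1 = (1−0.752)×665.7 + 2071.2 = 2236.3 tonne/day.
Recycle S5 = (1−0.099)×2236.3 = 2014.9 tonne/day.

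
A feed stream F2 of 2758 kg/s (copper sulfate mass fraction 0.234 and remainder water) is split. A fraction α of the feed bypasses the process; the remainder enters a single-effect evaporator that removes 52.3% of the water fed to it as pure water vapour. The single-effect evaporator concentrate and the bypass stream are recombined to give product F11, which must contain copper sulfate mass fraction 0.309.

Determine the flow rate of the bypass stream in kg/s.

1087 kg/s

All 2758×0.234 = 645.37 kg/s of copper sulfate reaches F11, so F11 = 645.37/0.309 = 2088.6 kg/s and vapour = 669.42 kg/s.
The evaporator receives (1−α)·2758 of feed at 0.766 water and removes 0.523 of that water:
0.523×0.766×(1−α)×2758 = 669.42
(1−α) = 669.42/1104.9 = 0.6059;  α = 0.3941.
Bypass flow = 0.3941×2758 = 1087 kg/s.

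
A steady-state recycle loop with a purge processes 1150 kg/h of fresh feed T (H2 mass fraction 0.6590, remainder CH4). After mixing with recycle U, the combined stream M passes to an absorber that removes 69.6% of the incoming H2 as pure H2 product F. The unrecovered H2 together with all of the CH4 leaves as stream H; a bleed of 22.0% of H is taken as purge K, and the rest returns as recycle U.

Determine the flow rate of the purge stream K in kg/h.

458.6 kg/h

CH4 enters only via T and leaves only via the purge: 1150×0.341 = 0.220×(CH4 in H), and the absorber passes all CH4, so CH4 in M = CH4 in H = 1782.5 kg/h.
H2 in M: m_A = 1150×0.659 + (1−0.220)·(1−0.696)·m_A, so m_A = 757.85/0.7629 = 993.41 kg/h.
H = (1−0.696)×993.41 + 1782.5 = 2084.5 kg/h.
Purge K = 0.220×2084.5 = 458.59 kg/h.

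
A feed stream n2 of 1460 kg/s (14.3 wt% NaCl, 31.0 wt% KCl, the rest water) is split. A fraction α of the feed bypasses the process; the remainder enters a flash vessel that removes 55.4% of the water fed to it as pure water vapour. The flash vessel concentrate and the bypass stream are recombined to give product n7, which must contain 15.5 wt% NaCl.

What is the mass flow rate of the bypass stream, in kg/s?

1087 kg/s

All 1460×0.143 = 208.78 kg/s of NaCl reaches n7, so n7 = 208.78/0.155 = 1347 kg/s and vapour = 113.03 kg/s.
The evaporator receives (1−α)·1460 of feed at 0.547 water and removes 0.554 of that water:
0.554×0.547×(1−α)×1460 = 113.03
(1−α) = 113.03/442.44 = 0.2555;  α = 0.7445.
Bypass flow = 0.7445×1460 = 1087 kg/s.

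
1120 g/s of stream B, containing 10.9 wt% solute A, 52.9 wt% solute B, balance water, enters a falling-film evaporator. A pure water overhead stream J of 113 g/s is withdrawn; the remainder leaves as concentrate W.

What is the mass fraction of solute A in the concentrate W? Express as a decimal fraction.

solute A is not removed: 1120×0.109 = 122.08 g/s of solute A enters W.
Concentrate = 1120 − 113 = 1007 g/s.
Mass fraction = 122.08/1007 = 0.121.

0.121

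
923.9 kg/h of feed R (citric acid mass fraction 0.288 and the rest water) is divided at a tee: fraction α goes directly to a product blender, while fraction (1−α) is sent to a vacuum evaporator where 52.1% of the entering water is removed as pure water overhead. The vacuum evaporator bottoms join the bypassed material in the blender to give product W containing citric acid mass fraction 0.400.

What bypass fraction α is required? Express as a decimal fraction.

All 923.9×0.288 = 266.08 kg/h of citric acid reaches W, so W = 266.08/0.400 = 665.21 kg/h and vapour = 258.69 kg/h.
The evaporator receives (1−α)·923.9 of feed at 0.712 water and removes 0.521 of that water:
0.521×0.712×(1−α)×923.9 = 258.69
(1−α) = 258.69/342.72 = 0.7548;  α = 0.2452.

0.245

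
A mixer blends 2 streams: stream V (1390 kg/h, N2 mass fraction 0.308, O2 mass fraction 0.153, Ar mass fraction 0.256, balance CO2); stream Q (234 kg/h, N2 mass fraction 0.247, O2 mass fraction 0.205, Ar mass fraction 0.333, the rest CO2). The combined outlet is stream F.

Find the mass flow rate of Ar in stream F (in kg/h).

Ar out = Ar in = 1390×0.256 + 234×0.333 = 433.76 kg/h.

433.8 kg/h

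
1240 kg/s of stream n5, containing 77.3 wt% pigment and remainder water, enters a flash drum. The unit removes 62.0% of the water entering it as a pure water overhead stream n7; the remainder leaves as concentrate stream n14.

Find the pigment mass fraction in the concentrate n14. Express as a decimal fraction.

pigment is not removed: 1240×0.773 = 958.52 kg/s of pigment enters n14.
water entering = 1240×0.227 = 281.48 kg/s; overhead removed = 0.620×281.48 = 174.52 kg/s.
Concentrate = 1240 − 174.52 = 1065.5 kg/s.
Mass fraction = 958.52/1065.5 = 0.900.

0.900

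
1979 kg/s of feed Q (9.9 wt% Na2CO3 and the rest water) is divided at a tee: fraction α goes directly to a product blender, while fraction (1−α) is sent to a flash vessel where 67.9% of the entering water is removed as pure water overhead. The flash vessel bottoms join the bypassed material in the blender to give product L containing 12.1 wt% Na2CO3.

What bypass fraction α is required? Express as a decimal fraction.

All 1979×0.099 = 195.92 kg/s of Na2CO3 reaches L, so L = 195.92/0.121 = 1619.2 kg/s and vapour = 359.82 kg/s.
The evaporator receives (1−α)·1979 of feed at 0.901 water and removes 0.679 of that water:
0.679×0.901×(1−α)×1979 = 359.82
(1−α) = 359.82/1210.7 = 0.2972;  α = 0.7028.

0.703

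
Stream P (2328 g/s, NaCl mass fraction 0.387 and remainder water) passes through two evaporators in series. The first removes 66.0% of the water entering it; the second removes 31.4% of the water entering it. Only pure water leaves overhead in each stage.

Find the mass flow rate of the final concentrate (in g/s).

1234 g/s

water in feed = 2328×0.613 = 1427.1 g/s.
After stage 1: water left = (1−0.660)×1427.1 = 485.2; stream total = 1386.1 g/s.
After stage 2: water left = (1−0.314)×485.2 = 332.85; final concentrate = 1233.8 g/s.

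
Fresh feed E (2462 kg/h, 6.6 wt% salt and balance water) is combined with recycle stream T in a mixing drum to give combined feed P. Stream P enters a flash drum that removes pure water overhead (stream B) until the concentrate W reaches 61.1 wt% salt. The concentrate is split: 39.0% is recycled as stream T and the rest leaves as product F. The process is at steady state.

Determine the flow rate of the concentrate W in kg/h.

436 kg/h

Overall salt balance (none leaves overhead): salt in fresh feed = salt in product, i.e. 2462×0.066 = (1−0.390)·W·0.611.
W = 162.49/(0.611×0.610) = 435.97 kg/h.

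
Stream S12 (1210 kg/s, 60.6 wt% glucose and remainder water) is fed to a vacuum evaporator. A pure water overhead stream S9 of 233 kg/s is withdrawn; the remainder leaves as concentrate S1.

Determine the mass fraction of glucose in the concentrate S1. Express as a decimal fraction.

0.751

glucose is not removed: 1210×0.606 = 733.26 kg/s of glucose enters S1.
Concentrate = 1210 − 233 = 977 kg/s.
Mass fraction = 733.26/977 = 0.751.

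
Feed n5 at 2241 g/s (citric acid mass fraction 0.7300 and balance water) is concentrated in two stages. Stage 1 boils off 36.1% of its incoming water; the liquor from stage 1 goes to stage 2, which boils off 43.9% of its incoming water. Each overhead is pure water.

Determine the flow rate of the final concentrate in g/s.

water in feed = 2241×0.270 = 605.07 g/s.
After stage 1: water left = (1−0.361)×605.07 = 386.64; stream total = 2022.6 g/s.
After stage 2: water left = (1−0.439)×386.64 = 216.9; final concentrate = 1852.8 g/s.

1853 g/s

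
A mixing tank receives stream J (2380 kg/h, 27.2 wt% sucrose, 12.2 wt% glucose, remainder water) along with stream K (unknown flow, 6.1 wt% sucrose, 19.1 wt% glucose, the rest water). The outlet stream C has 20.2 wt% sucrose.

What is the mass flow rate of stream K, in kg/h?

1182 kg/h

Let K be the unknown flow. Total out = 2380 + K.
sucrose balance: 647.36 + 0.061·K = 0.202·(2380 + K)
(0.061 − 0.202)·K = 0.202×2380 − 647.36 = -166.6
K = -166.6 / -0.141 = 1181.6 kg/h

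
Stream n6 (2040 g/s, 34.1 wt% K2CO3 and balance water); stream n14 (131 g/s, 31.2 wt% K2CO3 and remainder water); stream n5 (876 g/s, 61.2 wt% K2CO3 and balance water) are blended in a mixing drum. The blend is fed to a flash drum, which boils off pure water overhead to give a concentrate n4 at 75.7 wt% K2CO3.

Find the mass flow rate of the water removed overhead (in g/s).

1366 g/s

K2CO3 entering = 2040×0.341 + 131×0.312 + 876×0.612 = 1272.6 g/s.
All K2CO3 reports to n4, so n4 = 1272.6/0.757 = 1681.1 g/s.
Total feed = 3047 g/s; overhead = 3047 − 1681.1 = 1365.9 g/s.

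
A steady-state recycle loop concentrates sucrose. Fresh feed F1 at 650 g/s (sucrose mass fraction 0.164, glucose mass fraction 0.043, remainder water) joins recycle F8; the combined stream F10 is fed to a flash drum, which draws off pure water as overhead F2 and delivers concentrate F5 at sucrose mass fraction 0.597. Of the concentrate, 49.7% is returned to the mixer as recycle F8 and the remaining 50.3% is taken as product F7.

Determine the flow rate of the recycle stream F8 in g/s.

176.4 g/s

Overall sucrose balance (none leaves overhead): sucrose in fresh feed = sucrose in product, i.e. 650×0.164 = (1−0.497)·F5·0.597.
F5 = 106.6/(0.597×0.503) = 354.99 g/s.
Recycle F8 = 0.497×354.99 = 176.43 g/s.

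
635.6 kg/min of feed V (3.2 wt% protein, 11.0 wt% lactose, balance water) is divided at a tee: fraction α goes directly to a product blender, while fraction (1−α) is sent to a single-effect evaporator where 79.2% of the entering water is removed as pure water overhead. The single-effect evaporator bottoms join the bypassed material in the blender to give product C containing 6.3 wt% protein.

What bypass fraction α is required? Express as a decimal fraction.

0.276

All 635.6×0.032 = 20.339 kg/min of protein reaches C, so C = 20.339/0.063 = 322.84 kg/min and vapour = 312.76 kg/min.
The evaporator receives (1−α)·635.6 of feed at 0.858 water and removes 0.792 of that water:
0.792×0.858×(1−α)×635.6 = 312.76
(1−α) = 312.76/431.91 = 0.7241;  α = 0.2759.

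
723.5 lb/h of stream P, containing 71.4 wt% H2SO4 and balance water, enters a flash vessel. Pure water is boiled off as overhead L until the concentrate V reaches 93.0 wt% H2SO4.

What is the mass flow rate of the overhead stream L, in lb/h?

168 lb/h

H2SO4 is conserved: 723.5×0.714 = 516.58 lb/h all reports to the concentrate.
Concentrate = 516.58/(target fraction) = 555.46 lb/h.
Overhead = 723.5 − 555.46 = 168.04 lb/h.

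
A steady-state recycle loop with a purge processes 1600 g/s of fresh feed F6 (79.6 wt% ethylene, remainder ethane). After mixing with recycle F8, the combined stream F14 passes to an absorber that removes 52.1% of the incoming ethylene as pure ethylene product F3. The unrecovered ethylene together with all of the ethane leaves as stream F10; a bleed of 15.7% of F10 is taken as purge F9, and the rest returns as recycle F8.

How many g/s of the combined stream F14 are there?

4215 g/s

ethane enters only via F6 and leaves only via the purge: 1600×0.204 = 0.157×(ethane in F10), and the absorber passes all ethane, so ethane in F14 = ethane in F10 = 2079 g/s.
ethylene in F14: m_A = 1600×0.796 + (1−0.157)·(1−0.521)·m_A, so m_A = 1273.6/0.5962 = 2136.2 g/s.
F14 = 2136.2 + 2079 = 4215.2 g/s.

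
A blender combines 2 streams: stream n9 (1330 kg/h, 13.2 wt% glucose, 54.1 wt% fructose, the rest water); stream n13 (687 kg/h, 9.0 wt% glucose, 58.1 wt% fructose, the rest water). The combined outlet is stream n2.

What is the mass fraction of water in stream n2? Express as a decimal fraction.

0.3277

Total flow out = 1330 + 687 = 2017 kg/h.
water in = 1330×0.327 + 687×0.329 = 660.93 kg/h.
water mass fraction in n2 = 660.93/2017 = 0.3277.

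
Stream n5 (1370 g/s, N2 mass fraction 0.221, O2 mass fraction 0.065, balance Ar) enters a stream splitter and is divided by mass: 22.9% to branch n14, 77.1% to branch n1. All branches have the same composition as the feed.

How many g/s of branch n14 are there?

313.7 g/s

Branch n14 flow = 0.229×1370 = 313.73 g/s.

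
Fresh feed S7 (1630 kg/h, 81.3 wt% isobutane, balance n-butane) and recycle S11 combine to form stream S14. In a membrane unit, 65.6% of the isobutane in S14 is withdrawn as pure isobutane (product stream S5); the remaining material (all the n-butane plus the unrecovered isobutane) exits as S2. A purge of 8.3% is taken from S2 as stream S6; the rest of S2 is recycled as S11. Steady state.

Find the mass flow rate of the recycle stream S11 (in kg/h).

3978 kg/h

n-butane enters only via S7 and leaves only via the purge: 1630×0.187 = 0.083×(n-butane in S2), and the membrane unit passes all n-butane, so n-butane in S14 = n-butane in S2 = 3672.4 kg/h.
isobutane in S14: m_A = 1630×0.813 + (1−0.083)·(1−0.656)·m_A, so m_A = 1325.2/0.6846 = 1935.9 kg/h.
S2 = (1−0.656)×1935.9 + 3672.4 = 4338.3 kg/h.
Recycle S11 = (1−0.083)×4338.3 = 3978.3 kg/h.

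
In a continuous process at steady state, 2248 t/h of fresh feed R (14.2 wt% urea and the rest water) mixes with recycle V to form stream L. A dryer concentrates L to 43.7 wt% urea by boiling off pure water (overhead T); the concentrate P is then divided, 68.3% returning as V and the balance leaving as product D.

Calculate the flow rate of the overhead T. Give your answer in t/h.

1518 t/h

Overall urea balance (none leaves overhead): urea in fresh feed = urea in product, i.e. 2248×0.142 = (1−0.683)·P·0.437.
P = 319.22/(0.437×0.317) = 2304.3 t/h.
Recycle V = 0.683×2304.3 = 1573.9 t/h.
Combined feed L = 2248 + 1573.9 = 3821.9 t/h.
Overhead T = L − P = 3821.9 − 2304.3 = 1517.5 t/h.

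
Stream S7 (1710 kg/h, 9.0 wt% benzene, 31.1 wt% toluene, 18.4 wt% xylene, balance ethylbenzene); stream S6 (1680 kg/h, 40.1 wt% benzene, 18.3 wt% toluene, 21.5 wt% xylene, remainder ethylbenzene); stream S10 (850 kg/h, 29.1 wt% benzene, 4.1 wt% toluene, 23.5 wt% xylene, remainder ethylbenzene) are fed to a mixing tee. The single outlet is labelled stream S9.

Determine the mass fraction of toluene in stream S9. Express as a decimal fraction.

Total flow out = 1710 + 1680 + 850 = 4240 kg/h.
toluene in = 1710×0.311 + 1680×0.183 + 850×0.041 = 874.1 kg/h.
toluene mass fraction in S9 = 874.1/4240 = 0.206.

0.206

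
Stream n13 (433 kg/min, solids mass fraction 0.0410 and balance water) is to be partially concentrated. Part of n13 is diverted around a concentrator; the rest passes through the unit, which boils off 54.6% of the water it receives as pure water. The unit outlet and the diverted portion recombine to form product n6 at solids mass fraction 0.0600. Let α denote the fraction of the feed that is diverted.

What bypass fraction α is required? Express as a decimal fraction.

All 433×0.041 = 17.753 kg/min of solids reaches n6, so n6 = 17.753/0.060 = 295.88 kg/min and vapour = 137.12 kg/min.
The evaporator receives (1−α)·433 of feed at 0.959 water and removes 0.546 of that water:
0.546×0.959×(1−α)×433 = 137.12
(1−α) = 137.12/226.72 = 0.6048;  α = 0.3952.

0.395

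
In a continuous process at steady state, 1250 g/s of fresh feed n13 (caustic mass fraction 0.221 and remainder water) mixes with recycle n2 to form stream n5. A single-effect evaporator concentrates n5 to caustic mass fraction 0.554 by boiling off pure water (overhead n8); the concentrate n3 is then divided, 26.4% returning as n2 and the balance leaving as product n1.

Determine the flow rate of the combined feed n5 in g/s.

1429 g/s

Overall caustic balance (none leaves overhead): caustic in fresh feed = caustic in product, i.e. 1250×0.221 = (1−0.264)·n3·0.554.
n3 = 276.25/(0.554×0.736) = 677.51 g/s.
Recycle n2 = 0.264×677.51 = 178.86 g/s.
Combined feed n5 = 1250 + 178.86 = 1428.9 g/s.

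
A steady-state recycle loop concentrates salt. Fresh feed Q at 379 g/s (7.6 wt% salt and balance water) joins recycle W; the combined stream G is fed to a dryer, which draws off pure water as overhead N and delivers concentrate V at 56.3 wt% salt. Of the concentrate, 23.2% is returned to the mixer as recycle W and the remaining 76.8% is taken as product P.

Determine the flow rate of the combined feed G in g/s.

394.5 g/s

Overall salt balance (none leaves overhead): salt in fresh feed = salt in product, i.e. 379×0.076 = (1−0.232)·V·0.563.
V = 28.804/(0.563×0.768) = 66.617 g/s.
Recycle W = 0.232×66.617 = 15.455 g/s.
Combined feed G = 379 + 15.455 = 394.46 g/s.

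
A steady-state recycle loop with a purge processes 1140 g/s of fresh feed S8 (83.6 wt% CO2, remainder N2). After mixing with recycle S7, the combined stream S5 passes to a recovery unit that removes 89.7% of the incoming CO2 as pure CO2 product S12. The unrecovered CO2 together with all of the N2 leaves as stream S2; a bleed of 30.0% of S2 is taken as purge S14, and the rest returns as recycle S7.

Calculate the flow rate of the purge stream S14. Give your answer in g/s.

218.7 g/s

N2 enters only via S8 and leaves only via the purge: 1140×0.164 = 0.300×(N2 in S2), and the recovery unit passes all N2, so N2 in S5 = N2 in S2 = 623.2 g/s.
CO2 in S5: m_A = 1140×0.836 + (1−0.300)·(1−0.897)·m_A, so m_A = 953.04/0.9279 = 1027.1 g/s.
S2 = (1−0.897)×1027.1 + 623.2 = 728.99 g/s.
Purge S14 = 0.300×728.99 = 218.7 g/s.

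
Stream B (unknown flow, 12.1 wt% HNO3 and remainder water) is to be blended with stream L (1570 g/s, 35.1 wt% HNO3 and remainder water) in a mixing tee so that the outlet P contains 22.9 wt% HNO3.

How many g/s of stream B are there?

Let B be the unknown flow. Total out = 1570 + B.
HNO3 balance: 551.07 + 0.121·B = 0.229·(1570 + B)
(0.121 − 0.229)·B = 0.229×1570 − 551.07 = -191.54
B = -191.54 / -0.108 = 1773.5 g/s

1774 g/s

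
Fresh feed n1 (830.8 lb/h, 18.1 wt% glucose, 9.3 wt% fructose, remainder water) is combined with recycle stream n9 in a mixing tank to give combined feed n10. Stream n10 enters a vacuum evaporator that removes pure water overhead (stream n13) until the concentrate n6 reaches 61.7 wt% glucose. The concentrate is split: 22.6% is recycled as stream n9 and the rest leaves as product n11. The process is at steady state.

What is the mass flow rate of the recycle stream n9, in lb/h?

71.16 lb/h

Overall glucose balance (none leaves overhead): glucose in fresh feed = glucose in product, i.e. 830.8×0.181 = (1−0.226)·n6·0.617.
n6 = 150.37/(0.617×0.774) = 314.88 lb/h.
Recycle n9 = 0.226×314.88 = 71.164 lb/h.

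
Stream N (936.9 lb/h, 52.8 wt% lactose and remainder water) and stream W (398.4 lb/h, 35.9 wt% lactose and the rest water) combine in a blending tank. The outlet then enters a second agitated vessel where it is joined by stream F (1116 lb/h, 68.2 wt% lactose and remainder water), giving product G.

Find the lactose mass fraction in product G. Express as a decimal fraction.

Overall, product flow = 2451.3 lb/h.
lactose in = 936.9×0.528 + 398.4×0.359 + 1116×0.682 = 1398.8 lb/h.
lactose fraction in G = 0.571.

0.571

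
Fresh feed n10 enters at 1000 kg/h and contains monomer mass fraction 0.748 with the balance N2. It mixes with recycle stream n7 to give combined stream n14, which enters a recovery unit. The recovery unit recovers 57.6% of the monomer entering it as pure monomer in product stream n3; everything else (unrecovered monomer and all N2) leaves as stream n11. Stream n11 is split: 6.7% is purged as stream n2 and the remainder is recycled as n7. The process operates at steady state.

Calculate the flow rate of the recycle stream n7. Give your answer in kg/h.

3999 kg/h

N2 enters only via n10 and leaves only via the purge: 1000×0.252 = 0.067×(N2 in n11), and the recovery unit passes all N2, so N2 in n14 = N2 in n11 = 3761.2 kg/h.
monomer in n14: m_A = 1000×0.748 + (1−0.067)·(1−0.576)·m_A, so m_A = 748/0.6044 = 1237.6 kg/h.
n11 = (1−0.576)×1237.6 + 3761.2 = 4285.9 kg/h.
Recycle n7 = (1−0.067)×4285.9 = 3998.8 kg/h.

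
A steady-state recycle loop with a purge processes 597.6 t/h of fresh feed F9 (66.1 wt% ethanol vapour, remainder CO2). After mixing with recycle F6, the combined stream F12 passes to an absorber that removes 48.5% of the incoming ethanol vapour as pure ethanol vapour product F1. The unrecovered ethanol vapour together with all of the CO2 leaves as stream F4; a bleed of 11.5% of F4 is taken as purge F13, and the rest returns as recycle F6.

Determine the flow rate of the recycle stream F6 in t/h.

CO2 enters only via F9 and leaves only via the purge: 597.6×0.339 = 0.115×(CO2 in F4), and the absorber passes all CO2, so CO2 in F12 = CO2 in F4 = 1761.6 t/h.
ethanol vapour in F12: m_A = 597.6×0.661 + (1−0.115)·(1−0.485)·m_A, so m_A = 395.01/0.5442 = 725.83 t/h.
F4 = (1−0.485)×725.83 + 1761.6 = 2135.4 t/h.
Recycle F6 = (1−0.115)×2135.4 = 1889.8 t/h.

1890 t/h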